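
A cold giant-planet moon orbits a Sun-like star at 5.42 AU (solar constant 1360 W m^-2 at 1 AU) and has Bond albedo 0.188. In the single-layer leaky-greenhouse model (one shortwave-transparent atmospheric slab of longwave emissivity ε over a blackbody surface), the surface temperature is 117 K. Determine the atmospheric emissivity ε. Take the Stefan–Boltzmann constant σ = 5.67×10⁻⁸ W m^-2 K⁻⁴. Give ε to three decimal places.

Flux at the orbit: S = 1360/(5.42)² = 46.30 W m^-2.
TOA balance gives T_e = 113.5 K.
T_s⁴ = T_e⁴·2/(2−ε) → ε = 2 − 2(T_e/T_s)⁴ = 2 − 2·(113.5/117)⁴ = 0.2310.

0.231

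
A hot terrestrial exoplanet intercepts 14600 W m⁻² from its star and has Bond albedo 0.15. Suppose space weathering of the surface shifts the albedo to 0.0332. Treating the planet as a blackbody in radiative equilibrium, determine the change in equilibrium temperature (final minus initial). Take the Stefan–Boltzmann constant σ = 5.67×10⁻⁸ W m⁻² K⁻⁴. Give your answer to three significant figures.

15.8 K

Initial: T₁ = [S(1−0.15)/(4σ)]^(1/4) = 483.7 K.
Final:   T₂ = [S(1−0.0332)/(4σ)]^(1/4) = 499.5 K.
ΔT = T₂ − T₁ = 15.82 K.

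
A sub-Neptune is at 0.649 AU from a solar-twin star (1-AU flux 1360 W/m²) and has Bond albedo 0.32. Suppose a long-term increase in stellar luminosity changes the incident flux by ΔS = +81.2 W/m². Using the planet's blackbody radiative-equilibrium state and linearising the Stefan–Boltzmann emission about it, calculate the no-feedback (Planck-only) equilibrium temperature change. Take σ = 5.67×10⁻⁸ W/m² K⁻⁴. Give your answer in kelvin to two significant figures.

Flux at the orbit: S = 1360/(0.649)² = 3229 W/m².
Unperturbed T_e = [3229·(1−0.32)/(4σ)]^¼ = 313.7 K.
ΔF = Δ[S(1−α)]/4 = (1−0.32)·+81.2/4 = 13.80 W/m².
Planck response: λ_P = 4σT_e³ = 4·5.67×10⁻⁸·(313.7)³ = 7.000 W/m²/K.
Hence the no-feedback warming is ΔF/(4σT_e³) = 1.97 K.

2.0 K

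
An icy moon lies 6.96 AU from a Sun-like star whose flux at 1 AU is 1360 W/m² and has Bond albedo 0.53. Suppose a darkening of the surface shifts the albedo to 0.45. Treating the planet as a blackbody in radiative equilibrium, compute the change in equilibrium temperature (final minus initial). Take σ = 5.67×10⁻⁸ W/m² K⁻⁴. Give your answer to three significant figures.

Flux at the orbit: S = 1360/(6.96)² = 28.08 W/m².
With α = 0.53, T₁ = 87.34 K.
After:  T₂ = [28.08·0.55/(4σ)]^(1/4) = 90.84 K.
ΔT = T₂ − T₁ = 3.500 K.

3.50 kelvin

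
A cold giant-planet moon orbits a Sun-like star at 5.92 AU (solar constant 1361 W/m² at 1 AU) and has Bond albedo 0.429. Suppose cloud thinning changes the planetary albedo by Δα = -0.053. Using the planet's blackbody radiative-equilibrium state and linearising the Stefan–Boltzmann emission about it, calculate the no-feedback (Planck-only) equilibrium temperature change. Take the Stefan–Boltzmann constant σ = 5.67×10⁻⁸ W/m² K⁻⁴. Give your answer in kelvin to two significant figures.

Flux at the orbit: S = 1361/(5.92)² = 38.83 W/m².
Unperturbed T_e = [38.83·(1−0.429)/(4σ)]^¼ = 99.44 K.
TOA radiative forcing: ΔF = −S·Δα/4 = −38.83·(-0.053)/4 = 0.5146 W/m².
The Planck feedback parameter is 4σT_e³ = 0.2230 W/m²/K.
Hence the no-feedback warming is ΔF/(4σT_e³) = 2.31 K.

2.3 kelvin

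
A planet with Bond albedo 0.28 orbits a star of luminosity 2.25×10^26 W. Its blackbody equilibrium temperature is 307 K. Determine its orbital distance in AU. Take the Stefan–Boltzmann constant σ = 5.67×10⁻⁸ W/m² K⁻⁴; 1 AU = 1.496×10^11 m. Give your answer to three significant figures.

0.535 AU

Required flux: S = 4σT⁴/(1−α) = 2798 W/m².
From L = 4πd²S, d = √(2.25×10^26/(4π·2798)) = 7.999×10^10 m = 0.5347 AU.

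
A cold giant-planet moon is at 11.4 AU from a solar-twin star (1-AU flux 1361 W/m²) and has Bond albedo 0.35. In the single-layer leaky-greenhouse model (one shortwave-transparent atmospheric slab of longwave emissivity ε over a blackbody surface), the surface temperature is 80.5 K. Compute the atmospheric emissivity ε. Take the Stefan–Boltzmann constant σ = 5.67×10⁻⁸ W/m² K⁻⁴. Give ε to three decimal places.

Irradiance scales as 1/d², so S = 1361 W/m² × (1/11.4)² = 10.47 W/m².
Effective temperature: T_e = [S(1−α)/(4σ)]^(1/4) = 74.02 K.
Since (2−ε)/2 = (T_e/T_s)⁴ = 0.7147, ε = 0.5706.

0.571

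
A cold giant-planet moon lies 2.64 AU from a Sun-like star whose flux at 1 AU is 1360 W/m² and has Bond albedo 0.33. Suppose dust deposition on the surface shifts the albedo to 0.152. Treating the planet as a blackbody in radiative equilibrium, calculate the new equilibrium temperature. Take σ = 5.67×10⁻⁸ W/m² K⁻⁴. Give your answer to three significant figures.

164 kelvin

Irradiance scales as 1/d², so S = 1360 W/m² × (1/2.64)² = 195.1 W/m².
T₂ = [S(1−α₂)/(4σ)]^(1/4) = [195.1·0.848/(4σ)]^(1/4) = 164.4 K.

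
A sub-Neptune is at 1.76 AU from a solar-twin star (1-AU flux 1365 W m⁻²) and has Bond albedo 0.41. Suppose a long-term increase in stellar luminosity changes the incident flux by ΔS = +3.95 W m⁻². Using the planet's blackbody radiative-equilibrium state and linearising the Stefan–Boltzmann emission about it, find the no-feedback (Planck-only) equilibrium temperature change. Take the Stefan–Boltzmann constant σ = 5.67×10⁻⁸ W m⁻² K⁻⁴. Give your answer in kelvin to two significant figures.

0.41 K

Flux at the orbit: S = 1365/(1.76)² = 440.7 W m⁻².
The baseline emission temperature is T_e = 184.0 K.
TOA radiative forcing: ΔF = (1−α)ΔS/4 = 0.59·(+3.95)/4 = 0.5826 W m⁻².
Linearising σT⁴ gives d(σT⁴)/dT = 4σT_e³ = 1.413 W m⁻² per K.
So ΔT₀ = 0.5826/1.413 = 0.412 K.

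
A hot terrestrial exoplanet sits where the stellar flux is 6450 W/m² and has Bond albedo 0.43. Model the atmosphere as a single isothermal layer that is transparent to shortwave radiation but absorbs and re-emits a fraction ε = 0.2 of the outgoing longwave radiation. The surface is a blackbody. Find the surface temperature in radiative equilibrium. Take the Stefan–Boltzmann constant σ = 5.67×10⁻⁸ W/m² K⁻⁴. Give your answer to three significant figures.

The planet radiates to space at T_e = [S(1−α)/(4σ)]^(1/4) = 356.8 K.
For a single slab of emissivity ε, T_s⁴ = 2T_e⁴/(2−ε); thus T_s = 356.8·(1.111)^(1/4) = 366.3 K.

366 kelvin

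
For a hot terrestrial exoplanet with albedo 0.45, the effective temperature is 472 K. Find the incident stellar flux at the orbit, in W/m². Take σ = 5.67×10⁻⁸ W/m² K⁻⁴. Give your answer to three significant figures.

20500 W/m²

Invert the energy balance for S: S = 4σT⁴/(1−α).
σT⁴ = 5.67×10⁻⁸·(472)⁴ = 2814 W/m².
S = 4·2814/0.55 = 20470 W/m².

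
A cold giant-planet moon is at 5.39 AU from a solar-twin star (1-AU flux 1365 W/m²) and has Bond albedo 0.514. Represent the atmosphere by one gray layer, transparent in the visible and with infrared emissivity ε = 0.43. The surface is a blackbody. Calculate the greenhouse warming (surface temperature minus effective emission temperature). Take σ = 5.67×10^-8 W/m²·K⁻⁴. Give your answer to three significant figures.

By the inverse-square law, S = 1365/5.39² = 46.98 W/m².
At the top of the atmosphere, σT_e⁴ = S(1−α)/4 = 5.709 W/m², giving T_e = 100.2 K.
The surface balance (absorbed SW + ε·downward IR = σT_s⁴) with T_a⁴ = T_s⁴/2 reduces to T_s = T_e·[2/(2−ε)]^¼ = 106.4 K.
The atmosphere warms the surface by 6.249 K.

6.25 K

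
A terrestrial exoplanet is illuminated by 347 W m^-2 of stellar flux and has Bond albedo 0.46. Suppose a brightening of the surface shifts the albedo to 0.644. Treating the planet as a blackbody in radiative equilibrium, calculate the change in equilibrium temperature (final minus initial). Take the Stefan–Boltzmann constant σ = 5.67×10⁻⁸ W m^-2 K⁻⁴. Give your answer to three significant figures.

Initial: T₁ = [S(1−0.46)/(4σ)]^(1/4) = 169.5 K.
With α = 0.644, T₂ = 152.8 K.
ΔT = T₂ − T₁ = -16.77 K.

-16.8 K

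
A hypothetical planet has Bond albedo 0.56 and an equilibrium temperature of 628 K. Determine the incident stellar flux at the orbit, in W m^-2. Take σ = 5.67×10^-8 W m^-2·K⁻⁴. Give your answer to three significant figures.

From S(1−α)/4 = σT⁴: S = 4σT⁴/(1−α).
The emitted flux is σT⁴ = 8819 W m^-2.
S = 4·8819/0.44 = 80170 W m^-2.

80200 W m^-2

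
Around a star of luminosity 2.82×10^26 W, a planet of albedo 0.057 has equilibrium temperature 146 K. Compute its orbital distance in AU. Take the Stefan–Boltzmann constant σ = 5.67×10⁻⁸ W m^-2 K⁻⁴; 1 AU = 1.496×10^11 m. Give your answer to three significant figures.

Energy balance gives S = 4σT⁴/(1−α) = 109.3 W m^-2.
Then d = [L/(4πS)]^(1/2) = 4.532×10^11 m, i.e. 3.029 AU.

3.03 AU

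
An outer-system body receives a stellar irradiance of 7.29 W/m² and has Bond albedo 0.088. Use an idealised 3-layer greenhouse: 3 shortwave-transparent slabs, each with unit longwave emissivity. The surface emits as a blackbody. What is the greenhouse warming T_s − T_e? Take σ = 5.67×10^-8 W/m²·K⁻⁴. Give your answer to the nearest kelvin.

30 kelvin

Top-of-atmosphere balance: σT_e⁴ = S(1−α)/4 = 1.662 W/m² → T_e = 73.58 K.
T_s = (N+1)^(1/4)·T_e = 104.1 K.
So the greenhouse effect raises the surface by 104.1 − 73.58 = 30.48 K.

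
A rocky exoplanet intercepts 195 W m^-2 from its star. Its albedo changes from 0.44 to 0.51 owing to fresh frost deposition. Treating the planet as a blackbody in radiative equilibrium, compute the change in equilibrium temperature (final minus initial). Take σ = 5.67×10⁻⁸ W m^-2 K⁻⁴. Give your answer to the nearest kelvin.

Initial: T₁ = [S(1−0.44)/(4σ)]^(1/4) = 148.1 K.
After:  T₂ = [195.0·0.49/(4σ)]^(1/4) = 143.3 K.
Change: 143.3 − 148.1 = -4.863 K.

-5 K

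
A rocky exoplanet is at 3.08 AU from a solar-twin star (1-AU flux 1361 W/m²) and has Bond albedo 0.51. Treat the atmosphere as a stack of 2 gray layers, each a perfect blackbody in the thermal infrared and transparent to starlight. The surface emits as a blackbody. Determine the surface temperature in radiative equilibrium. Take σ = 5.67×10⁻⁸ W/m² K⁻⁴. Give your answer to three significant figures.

Flux at the orbit: S = 1361/(3.08)² = 143.5 W/m².
Top-of-atmosphere balance: σT_e⁴ = S(1−α)/4 = 17.57 W/m² → T_e = 132.7 K.
Layer-by-layer balance gives σT_s⁴ = (N+1)σT_e⁴, so T_s = 3^¼·132.7 = 174.6 K.

175 K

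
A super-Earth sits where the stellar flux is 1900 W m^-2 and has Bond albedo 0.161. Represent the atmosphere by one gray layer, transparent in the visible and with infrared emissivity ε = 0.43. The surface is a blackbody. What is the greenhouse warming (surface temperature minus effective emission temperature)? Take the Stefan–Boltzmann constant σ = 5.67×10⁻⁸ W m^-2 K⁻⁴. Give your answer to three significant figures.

18.1 K

Effective emission temperature (TOA balance): σT_e⁴ = S(1−α)/4 = 398.5 W m^-2 → T_e = 289.5 K.
Surface balance with a leaky layer gives σT_s⁴ = σT_e⁴·2/(2−ε), so T_s = T_e·[2/(2−0.43)]^(1/4) = 307.6 K.
T_s − T_e = 307.6 − 289.5 = 18.06 K.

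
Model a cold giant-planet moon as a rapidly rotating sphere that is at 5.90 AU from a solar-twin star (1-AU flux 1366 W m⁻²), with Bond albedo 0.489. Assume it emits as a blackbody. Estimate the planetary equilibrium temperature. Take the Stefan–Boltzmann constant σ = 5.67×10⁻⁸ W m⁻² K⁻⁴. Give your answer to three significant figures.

Irradiance scales as 1/d², so S = 1366 W m⁻² × (1/5.90)² = 39.24 W m⁻².
Averaging over the sphere, the absorbed flux is S(1−α)/4 = 5.013 W m⁻².
Set σT⁴ = 5.013 → T = (5.013/σ)^(1/4) = 96.97 K.

97.0 K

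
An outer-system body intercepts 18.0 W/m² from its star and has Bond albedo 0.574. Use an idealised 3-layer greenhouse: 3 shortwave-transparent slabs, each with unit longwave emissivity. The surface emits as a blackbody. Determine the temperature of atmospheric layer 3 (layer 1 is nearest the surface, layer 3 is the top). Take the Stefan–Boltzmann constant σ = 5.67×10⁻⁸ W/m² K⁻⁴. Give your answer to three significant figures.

Top-of-atmosphere balance: σT_e⁴ = S(1−α)/4 = 1.917 W/m² → T_e = 76.25 K.
Each opaque layer satisfies 2T_j⁴ = T_{j−1}⁴ + T_{j+1}⁴, giving T_k⁴ = (N+1−k)T_e⁴.
T_3 = (1)^(1/4)·76.25 = 76.25 K.

76.3 kelvin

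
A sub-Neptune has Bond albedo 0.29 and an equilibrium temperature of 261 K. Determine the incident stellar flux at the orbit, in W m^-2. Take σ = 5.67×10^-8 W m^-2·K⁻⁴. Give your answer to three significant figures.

Invert the energy balance for S: S = 4σT⁴/(1−α).
σT⁴ = 5.67×10⁻⁸·(261)⁴ = 263.1 W m^-2.
S = 4·263.1/0.71 = 1482 W m^-2.

1480 W m^-2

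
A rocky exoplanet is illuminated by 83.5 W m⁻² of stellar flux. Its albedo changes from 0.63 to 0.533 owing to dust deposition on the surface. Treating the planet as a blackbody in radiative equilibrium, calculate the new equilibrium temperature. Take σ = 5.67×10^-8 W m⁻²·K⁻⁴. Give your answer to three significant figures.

With the new albedo, S(1−α₂)/4 = 9.749 W m⁻², so T₂ = 114.5 K.

115 K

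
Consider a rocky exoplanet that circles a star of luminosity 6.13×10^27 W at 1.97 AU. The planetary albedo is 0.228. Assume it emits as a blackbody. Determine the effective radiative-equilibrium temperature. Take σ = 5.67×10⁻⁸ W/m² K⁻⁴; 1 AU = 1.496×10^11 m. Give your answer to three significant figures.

d = 1.97 × 1.496×10^11 m = 2.947×10^11 m.
Flux at the orbit: S = L/(4πd²) = 6.13×10^27/(4π·(2.95×10^11)²) = 5616 W/m².
Absorbed flux (global mean): S(1−α)/4 = 5616·0.772/4 = 1084 W/m².
Balancing against σT⁴: T = (1084/5.67×10⁻⁸)^(1/4) = 371.8 K.

372 K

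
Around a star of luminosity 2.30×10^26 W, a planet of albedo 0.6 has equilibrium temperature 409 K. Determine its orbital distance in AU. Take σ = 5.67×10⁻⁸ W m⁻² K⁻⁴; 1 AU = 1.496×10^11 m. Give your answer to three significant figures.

Required flux: S = 4σT⁴/(1−α) = 15870 W m⁻².
S = L/(4πd²) → d = √(L/4πS) = √(2.30×10^26/(4π·15870)) = 3.396×10^10 m = 0.2270 AU.

0.227 AU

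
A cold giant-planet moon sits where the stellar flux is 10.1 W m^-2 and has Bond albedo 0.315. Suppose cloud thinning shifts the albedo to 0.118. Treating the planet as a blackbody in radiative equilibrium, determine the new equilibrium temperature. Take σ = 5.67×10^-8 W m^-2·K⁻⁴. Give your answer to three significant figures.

New equilibrium: T₂ = [(1−0.118)·10.10/(4σ)]^(1/4) = 79.17 K.

79.2 K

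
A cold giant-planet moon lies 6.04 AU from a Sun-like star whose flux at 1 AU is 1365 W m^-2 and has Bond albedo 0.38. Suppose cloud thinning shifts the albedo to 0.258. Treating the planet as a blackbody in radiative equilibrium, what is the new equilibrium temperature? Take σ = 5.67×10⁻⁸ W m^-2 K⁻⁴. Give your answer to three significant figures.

Flux at the orbit: S = 1365/(6.04)² = 37.42 W m^-2.
T₂ = [S(1−α₂)/(4σ)]^(1/4) = [37.42·0.742/(4σ)]^(1/4) = 105.2 K.

105 K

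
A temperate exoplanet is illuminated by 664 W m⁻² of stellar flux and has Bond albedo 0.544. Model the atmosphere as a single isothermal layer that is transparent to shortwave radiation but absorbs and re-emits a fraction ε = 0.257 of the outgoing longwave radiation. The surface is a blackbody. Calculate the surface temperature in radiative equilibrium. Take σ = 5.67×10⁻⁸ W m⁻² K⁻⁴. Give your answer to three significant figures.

198 kelvin

At the top of the atmosphere, σT_e⁴ = S(1−α)/4 = 75.70 W m⁻², giving T_e = 191.1 K.
The surface balance (absorbed SW + ε·downward IR = σT_s⁴) with T_a⁴ = T_s⁴/2 reduces to T_s = T_e·[2/(2−ε)]^¼ = 197.8 K.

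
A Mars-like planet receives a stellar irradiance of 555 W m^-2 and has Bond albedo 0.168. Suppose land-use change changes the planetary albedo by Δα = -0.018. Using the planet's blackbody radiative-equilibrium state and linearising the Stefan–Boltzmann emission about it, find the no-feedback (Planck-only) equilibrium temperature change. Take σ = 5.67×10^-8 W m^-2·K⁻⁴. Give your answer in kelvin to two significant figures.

Unperturbed T_e = [555.0·(1−0.168)/(4σ)]^¼ = 212.4 K.
The change in absorbed flux is Δ[S(1−α)/4] = −SΔα/4 = 2.497 W m^-2.
Planck response: λ_P = 4σT_e³ = 4·5.67×10⁻⁸·(212.4)³ = 2.174 W m^-2/K.
So ΔT₀ = 2.497/2.174 = 1.15 K.

1.1 kelvin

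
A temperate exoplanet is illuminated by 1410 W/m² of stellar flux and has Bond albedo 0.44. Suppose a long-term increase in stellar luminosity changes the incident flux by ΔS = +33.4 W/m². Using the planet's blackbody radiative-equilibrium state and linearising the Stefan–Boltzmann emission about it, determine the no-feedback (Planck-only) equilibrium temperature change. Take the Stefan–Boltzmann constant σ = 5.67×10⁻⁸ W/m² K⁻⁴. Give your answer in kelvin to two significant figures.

Reference equilibrium: T_e = [S(1−α)/(4σ)]^(1/4) = 242.9 K.
Only a fraction (1−α) is absorbed and it's spread over 4πR², so ΔF = (1−α)ΔS/4 = 4.676 W/m².
Planck response: λ_P = 4σT_e³ = 4·5.67×10⁻⁸·(242.9)³ = 3.251 W/m²/K.
ΔT₀ = ΔF/λ_P = 4.676/3.251 = 1.44 K.

1.4 K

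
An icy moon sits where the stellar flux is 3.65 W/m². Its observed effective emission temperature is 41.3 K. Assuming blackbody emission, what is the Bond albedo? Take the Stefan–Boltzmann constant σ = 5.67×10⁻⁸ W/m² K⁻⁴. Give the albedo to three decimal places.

Rearranging the radiative balance, α = 1 − 4σT⁴/S.
σT⁴ = 0.1650 W/m², so 4σT⁴ = 0.6598 W/m².
Hence α = 1 − 0.6598/3.650 = 0.8192.

0.819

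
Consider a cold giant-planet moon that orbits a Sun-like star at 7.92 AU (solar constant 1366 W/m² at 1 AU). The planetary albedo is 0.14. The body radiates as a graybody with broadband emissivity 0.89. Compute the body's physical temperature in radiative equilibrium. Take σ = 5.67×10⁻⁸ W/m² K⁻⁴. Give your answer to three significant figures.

Irradiance scales as 1/d², so S = 1366 W/m² × (1/7.92)² = 21.78 W/m².
The planet absorbs (1−α)S over its disc πR² and re-emits over 4πR², so the mean absorbed flux is (1−0.14)·21.78/4 = 4.682 W/m².
Equating to εσT⁴ with ε = 0.89: T = (4.682/0.89σ)^(1/4) = 98.14 K.

98.1 K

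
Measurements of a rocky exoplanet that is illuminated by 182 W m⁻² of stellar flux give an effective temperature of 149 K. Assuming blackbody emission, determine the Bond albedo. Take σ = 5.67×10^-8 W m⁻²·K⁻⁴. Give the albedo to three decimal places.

Energy balance: S(1−α)/4 = σT⁴, so 1−α = 4σT⁴/S.
4σT⁴ = 4·5.67×10⁻⁸·(149)⁴ = 111.8 W m⁻².
Hence α = 1 − 111.8/182.0 = 0.3858.

0.386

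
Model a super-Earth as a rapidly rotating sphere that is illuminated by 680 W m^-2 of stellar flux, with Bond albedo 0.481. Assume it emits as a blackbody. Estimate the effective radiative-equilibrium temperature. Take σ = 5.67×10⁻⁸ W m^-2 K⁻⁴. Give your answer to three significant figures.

Averaging over the sphere, the absorbed flux is S(1−α)/4 = 88.23 W m^-2.
Balancing against σT⁴: T = (88.23/5.67×10⁻⁸)^(1/4) = 198.6 K.

199 K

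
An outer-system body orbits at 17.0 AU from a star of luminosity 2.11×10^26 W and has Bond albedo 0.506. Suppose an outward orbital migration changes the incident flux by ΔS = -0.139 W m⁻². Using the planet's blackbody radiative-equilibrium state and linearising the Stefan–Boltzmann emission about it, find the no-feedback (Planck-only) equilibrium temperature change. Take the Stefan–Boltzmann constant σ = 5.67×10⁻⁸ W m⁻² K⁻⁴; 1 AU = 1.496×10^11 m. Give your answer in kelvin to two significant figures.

-0.65 K

Orbital distance: d = 17.0 AU = 2.543×10^12 m.
S = L/(4πd²) = 2.596 W m⁻².
The baseline emission temperature is T_e = 48.76 K.
ΔF = Δ[S(1−α)]/4 = (1−0.506)·-0.139/4 = -0.01717 W m⁻².
Linearising σT⁴ gives d(σT⁴)/dT = 4σT_e³ = 0.02630 W m⁻² per K.
So ΔT₀ = -0.01717/0.02630 = -0.653 K.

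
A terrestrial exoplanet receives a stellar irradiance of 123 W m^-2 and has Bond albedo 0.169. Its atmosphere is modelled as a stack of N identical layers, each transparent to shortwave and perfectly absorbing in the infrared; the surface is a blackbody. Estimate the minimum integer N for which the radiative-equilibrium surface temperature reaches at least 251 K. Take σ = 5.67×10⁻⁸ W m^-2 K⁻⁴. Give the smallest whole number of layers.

8

Top-of-atmosphere balance: σT_e⁴ = S(1−α)/4 = 25.55 W m^-2 → T_e = 145.7 K.
Need (N+1)T_e⁴ ≥ T_s⁴, i.e. N+1 ≥ (251/145.7)⁴ = 8.807.
Rounding up, N = 8.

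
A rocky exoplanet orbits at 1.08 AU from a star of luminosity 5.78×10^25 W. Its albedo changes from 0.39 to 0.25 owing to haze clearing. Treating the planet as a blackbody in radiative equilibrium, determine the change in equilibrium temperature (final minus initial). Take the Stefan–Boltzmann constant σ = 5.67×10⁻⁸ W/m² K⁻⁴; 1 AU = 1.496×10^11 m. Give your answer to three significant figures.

7.82 K

d = 1.08 × 1.496×10^11 m = 1.616×10^11 m.
S = L/(4πd²) = 176.2 W/m².
With α = 0.39, T₁ = 147.5 K.
With α = 0.25, T₂ = 155.4 K.
ΔT = T₂ − T₁ = 7.821 K.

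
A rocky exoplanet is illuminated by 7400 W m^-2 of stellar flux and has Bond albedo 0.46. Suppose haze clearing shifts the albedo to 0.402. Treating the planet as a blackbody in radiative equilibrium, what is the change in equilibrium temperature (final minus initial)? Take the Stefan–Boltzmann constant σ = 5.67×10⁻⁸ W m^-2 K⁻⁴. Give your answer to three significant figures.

9.41 K

With α = 0.46, T₁ = 364.3 K.
After:  T₂ = [7400·0.598/(4σ)]^(1/4) = 373.7 K.
Change: 373.7 − 364.3 = 9.412 K.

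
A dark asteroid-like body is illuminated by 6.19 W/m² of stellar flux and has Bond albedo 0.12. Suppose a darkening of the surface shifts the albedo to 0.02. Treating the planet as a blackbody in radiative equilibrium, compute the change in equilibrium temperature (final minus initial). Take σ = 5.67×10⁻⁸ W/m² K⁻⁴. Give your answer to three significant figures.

Initial: T₁ = [S(1−0.12)/(4σ)]^(1/4) = 70.01 K.
Final:   T₂ = [S(1−0.02)/(4σ)]^(1/4) = 71.91 K.
ΔT = T₂ − T₁ = 1.909 K.

1.91 kelvin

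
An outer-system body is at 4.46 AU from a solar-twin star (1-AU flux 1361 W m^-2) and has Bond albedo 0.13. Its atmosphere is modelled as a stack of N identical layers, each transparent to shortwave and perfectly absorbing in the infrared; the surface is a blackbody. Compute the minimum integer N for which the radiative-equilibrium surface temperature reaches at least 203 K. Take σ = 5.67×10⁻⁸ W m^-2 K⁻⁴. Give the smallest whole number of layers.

Irradiance scales as 1/d², so S = 1361 W m^-2 × (1/4.46)² = 68.42 W m^-2.
The effective emission temperature is T_e = [S(1−α)/(4σ)]^¼ = 127.3 K.
Need (N+1)T_e⁴ ≥ T_s⁴, i.e. N+1 ≥ (203/127.3)⁴ = 6.470.
Rounding up, N = 6.

6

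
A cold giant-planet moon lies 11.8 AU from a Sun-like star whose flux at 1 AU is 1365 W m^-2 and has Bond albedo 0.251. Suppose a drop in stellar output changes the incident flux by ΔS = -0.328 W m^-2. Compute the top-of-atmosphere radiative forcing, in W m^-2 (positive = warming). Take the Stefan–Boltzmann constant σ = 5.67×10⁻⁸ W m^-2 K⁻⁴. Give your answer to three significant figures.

By the inverse-square law, S = 1365/11.8² = 9.803 W m^-2.
ΔF = Δ[S(1−α)]/4 = (1−0.251)·-0.328/4 = -0.06142 W m^-2.

-0.0614 W m^-2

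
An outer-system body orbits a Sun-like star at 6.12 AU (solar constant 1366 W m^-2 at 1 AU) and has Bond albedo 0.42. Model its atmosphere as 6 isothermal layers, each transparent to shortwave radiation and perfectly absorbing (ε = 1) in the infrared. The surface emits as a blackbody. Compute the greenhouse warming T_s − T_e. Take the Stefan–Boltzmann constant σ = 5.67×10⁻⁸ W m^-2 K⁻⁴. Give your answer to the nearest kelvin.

62 K

Flux at the orbit: S = 1366/(6.12)² = 36.47 W m^-2.
The effective emission temperature is T_e = [S(1−α)/(4σ)]^¼ = 98.27 K.
Surface: T_s = (7)^¼·T_e = 159.8 K.
So the greenhouse effect raises the surface by 159.8 − 98.27 = 61.58 K.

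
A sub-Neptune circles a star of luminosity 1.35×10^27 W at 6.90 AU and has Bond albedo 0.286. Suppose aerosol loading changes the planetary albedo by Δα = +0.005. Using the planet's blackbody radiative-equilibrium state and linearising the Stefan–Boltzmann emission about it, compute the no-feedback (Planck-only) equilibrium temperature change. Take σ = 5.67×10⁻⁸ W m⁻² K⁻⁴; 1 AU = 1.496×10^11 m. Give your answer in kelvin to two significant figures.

-0.23 K

d = 6.90 × 1.496×10^11 m = 1.032×10^12 m.
Flux at the orbit: S = L/(4πd²) = 1.35×10^27/(4π·(1.03×10^12)²) = 100.8 W m⁻².
Reference equilibrium: T_e = [S(1−α)/(4σ)]^(1/4) = 133.5 K.
TOA radiative forcing: ΔF = −S·Δα/4 = −100.8·(+0.005)/4 = -0.1260 W m⁻².
Linearising σT⁴ gives d(σT⁴)/dT = 4σT_e³ = 0.5393 W m⁻² per K.
Hence the no-feedback warming is ΔF/(4σT_e³) = -0.234 K.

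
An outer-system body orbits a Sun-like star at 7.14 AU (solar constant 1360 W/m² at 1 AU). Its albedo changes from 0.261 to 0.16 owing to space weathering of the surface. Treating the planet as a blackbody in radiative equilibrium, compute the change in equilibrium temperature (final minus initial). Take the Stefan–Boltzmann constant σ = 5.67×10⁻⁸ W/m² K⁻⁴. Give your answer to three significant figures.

3.14 K

Irradiance scales as 1/d², so S = 1360 W/m² × (1/7.14)² = 26.68 W/m².
Initial: T₁ = [S(1−0.261)/(4σ)]^(1/4) = 96.56 K.
After:  T₂ = [26.68·0.84/(4σ)]^(1/4) = 99.70 K.
ΔT = T₂ − T₁ = 3.142 K.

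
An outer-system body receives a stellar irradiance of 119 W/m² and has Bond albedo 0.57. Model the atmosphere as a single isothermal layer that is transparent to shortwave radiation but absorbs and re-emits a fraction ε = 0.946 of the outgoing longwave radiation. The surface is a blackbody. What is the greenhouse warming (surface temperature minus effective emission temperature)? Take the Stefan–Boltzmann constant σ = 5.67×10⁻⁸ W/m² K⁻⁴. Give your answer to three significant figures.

The planet radiates to space at T_e = [S(1−α)/(4σ)]^(1/4) = 122.6 K.
Surface balance with a leaky layer gives σT_s⁴ = σT_e⁴·2/(2−ε), so T_s = T_e·[2/(2−0.946)]^(1/4) = 143.8 K.
Greenhouse warming: T_s − T_e = 21.29 K.

21.3 kelvin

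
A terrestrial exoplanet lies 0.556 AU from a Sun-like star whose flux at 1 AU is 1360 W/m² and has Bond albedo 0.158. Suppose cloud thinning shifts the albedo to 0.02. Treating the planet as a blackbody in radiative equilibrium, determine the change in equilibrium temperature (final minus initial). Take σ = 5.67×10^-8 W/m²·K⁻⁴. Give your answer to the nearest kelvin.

14 K

By the inverse-square law, S = 1360/0.556² = 4399 W/m².
Before: T₁ = [4399·0.842/(4σ)]^(1/4) = 357.5 K.
With α = 0.02, T₂ = 371.3 K.
ΔT = T₂ − T₁ = 13.82 K.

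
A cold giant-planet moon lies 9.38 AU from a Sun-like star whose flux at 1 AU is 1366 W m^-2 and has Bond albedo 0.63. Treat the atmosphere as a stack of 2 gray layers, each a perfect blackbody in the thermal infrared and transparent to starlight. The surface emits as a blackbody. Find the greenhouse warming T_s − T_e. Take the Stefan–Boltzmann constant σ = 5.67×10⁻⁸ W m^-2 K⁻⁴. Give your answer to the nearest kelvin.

22 kelvin

By the inverse-square law, S = 1366/9.38² = 15.53 W m^-2.
Top-of-atmosphere balance: σT_e⁴ = S(1−α)/4 = 1.436 W m^-2 → T_e = 70.94 K.
T_s = (N+1)^(1/4)·T_e = 93.36 K.
So the greenhouse effect raises the surface by 93.36 − 70.94 = 22.42 K.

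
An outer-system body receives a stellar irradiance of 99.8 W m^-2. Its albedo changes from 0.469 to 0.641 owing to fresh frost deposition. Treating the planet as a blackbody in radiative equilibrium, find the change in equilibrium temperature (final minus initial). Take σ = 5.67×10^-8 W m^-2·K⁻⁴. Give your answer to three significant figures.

Before: T₁ = [99.80·0.531/(4σ)]^(1/4) = 123.6 K.
After:  T₂ = [99.80·0.359/(4σ)]^(1/4) = 112.1 K.
ΔT = T₂ − T₁ = -11.53 K.

-11.5 K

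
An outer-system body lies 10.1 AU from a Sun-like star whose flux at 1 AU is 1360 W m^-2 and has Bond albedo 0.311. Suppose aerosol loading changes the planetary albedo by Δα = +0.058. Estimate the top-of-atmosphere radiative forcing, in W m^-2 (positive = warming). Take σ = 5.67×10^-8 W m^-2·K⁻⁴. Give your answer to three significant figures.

-0.193 W m^-2

Irradiance scales as 1/d², so S = 1360 W m^-2 × (1/10.1)² = 13.33 W m^-2.
ΔF = −(S/4)Δα = −(13.33/4)×(+0.058) = -0.1933 W m^-2.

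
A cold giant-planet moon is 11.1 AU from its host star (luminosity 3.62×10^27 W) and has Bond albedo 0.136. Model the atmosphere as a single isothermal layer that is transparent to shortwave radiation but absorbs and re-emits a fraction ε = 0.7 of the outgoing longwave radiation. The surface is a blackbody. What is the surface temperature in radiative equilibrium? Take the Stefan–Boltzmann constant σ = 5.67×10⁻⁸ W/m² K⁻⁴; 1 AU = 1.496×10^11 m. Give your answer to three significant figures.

157 K

d = 11.1 × 1.496×10^11 m = 1.661×10^12 m.
Spreading L over a sphere of radius d: S = 3.62×10^27/(4π·1.66×10^12²) = 104.5 W/m².
Effective emission temperature (TOA balance): σT_e⁴ = S(1−α)/4 = 22.57 W/m² → T_e = 141.2 K.
For a single slab of emissivity ε, T_s⁴ = 2T_e⁴/(2−ε); thus T_s = 141.2·(1.538)^(1/4) = 157.3 K.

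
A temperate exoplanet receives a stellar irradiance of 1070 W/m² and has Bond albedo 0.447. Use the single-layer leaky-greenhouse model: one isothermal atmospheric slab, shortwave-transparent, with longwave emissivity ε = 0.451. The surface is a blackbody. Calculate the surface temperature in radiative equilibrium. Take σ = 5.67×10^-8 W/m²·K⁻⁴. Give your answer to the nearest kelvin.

Effective emission temperature (TOA balance): σT_e⁴ = S(1−α)/4 = 147.9 W/m² → T_e = 226.0 K.
The surface balance (absorbed SW + ε·downward IR = σT_s⁴) with T_a⁴ = T_s⁴/2 reduces to T_s = T_e·[2/(2−ε)]^¼ = 240.9 K.

241 K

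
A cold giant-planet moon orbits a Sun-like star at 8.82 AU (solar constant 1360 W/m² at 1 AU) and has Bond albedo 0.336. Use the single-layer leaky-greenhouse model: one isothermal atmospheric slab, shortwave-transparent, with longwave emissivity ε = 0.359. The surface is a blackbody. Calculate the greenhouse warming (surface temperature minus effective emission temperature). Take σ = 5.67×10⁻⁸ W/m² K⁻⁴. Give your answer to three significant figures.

4.29 K

Irradiance scales as 1/d², so S = 1360 W/m² × (1/8.82)² = 17.48 W/m².
The planet radiates to space at T_e = [S(1−α)/(4σ)]^(1/4) = 84.58 K.
For a single slab of emissivity ε, T_s⁴ = 2T_e⁴/(2−ε); thus T_s = 84.58·(1.219)^(1/4) = 88.87 K.
The atmosphere warms the surface by 4.289 K.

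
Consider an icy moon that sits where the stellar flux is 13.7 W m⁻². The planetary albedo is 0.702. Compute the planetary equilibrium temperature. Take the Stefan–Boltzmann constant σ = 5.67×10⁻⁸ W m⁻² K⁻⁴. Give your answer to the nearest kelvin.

65 K

The planet absorbs (1−α)S over its disc πR² and re-emits over 4πR², so the mean absorbed flux is (1−0.702)·13.70/4 = 1.021 W m⁻².
Set σT⁴ = 1.021 → T = (1.021/σ)^(1/4) = 65.14 K.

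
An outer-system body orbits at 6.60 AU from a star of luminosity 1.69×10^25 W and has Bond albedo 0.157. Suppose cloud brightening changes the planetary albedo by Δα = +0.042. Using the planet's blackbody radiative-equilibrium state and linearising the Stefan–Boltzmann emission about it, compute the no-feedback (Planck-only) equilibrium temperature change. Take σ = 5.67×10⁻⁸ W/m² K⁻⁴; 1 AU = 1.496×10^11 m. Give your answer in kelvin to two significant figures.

d = 6.60 × 1.496×10^11 m = 9.874×10^11 m.
Spreading L over a sphere of radius d: S = 1.69×10^25/(4π·9.87×10^11²) = 1.380 W/m².
Reference equilibrium: T_e = [S(1−α)/(4σ)]^(1/4) = 47.59 K.
The change in absorbed flux is Δ[S(1−α)/4] = −SΔα/4 = -0.01448 W/m².
Planck response: λ_P = 4σT_e³ = 4·5.67×10⁻⁸·(47.59)³ = 0.02444 W/m²/K.
So ΔT₀ = -0.01448/0.02444 = -0.593 K.

-0.59 K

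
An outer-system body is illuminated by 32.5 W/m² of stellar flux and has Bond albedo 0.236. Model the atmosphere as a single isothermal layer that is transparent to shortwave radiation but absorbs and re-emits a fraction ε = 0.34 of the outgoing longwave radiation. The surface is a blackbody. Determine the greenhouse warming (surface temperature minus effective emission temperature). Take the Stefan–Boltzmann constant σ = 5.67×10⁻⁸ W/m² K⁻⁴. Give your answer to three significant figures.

Effective emission temperature (TOA balance): σT_e⁴ = S(1−α)/4 = 6.208 W/m² → T_e = 102.3 K.
The surface balance (absorbed SW + ε·downward IR = σT_s⁴) with T_a⁴ = T_s⁴/2 reduces to T_s = T_e·[2/(2−ε)]^¼ = 107.2 K.
The atmosphere warms the surface by 4.878 K.

4.88 K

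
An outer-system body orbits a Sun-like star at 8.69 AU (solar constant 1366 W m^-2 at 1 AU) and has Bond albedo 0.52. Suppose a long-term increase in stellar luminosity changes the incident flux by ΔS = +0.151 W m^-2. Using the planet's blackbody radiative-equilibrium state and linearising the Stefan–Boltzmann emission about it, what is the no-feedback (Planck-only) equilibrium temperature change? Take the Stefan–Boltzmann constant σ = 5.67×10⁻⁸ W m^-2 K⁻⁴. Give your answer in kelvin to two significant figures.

By the inverse-square law, S = 1366/8.69² = 18.09 W m^-2.
Reference equilibrium: T_e = [S(1−α)/(4σ)]^(1/4) = 78.66 K.
Only a fraction (1−α) is absorbed and it's spread over 4πR², so ΔF = (1−α)ΔS/4 = 0.01812 W m^-2.
The Planck feedback parameter is 4σT_e³ = 0.1104 W m^-2/K.
Hence the no-feedback warming is ΔF/(4σT_e³) = 0.164 K.

0.16 K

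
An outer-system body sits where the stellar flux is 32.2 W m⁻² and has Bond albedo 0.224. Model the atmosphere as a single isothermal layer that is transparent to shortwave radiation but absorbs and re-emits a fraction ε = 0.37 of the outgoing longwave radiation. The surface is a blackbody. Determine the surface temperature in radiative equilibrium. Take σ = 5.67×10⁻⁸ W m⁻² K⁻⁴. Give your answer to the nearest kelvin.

108 K

The planet radiates to space at T_e = [S(1−α)/(4σ)]^(1/4) = 102.5 K.
For a single slab of emissivity ε, T_s⁴ = 2T_e⁴/(2−ε); thus T_s = 102.5·(1.227)^(1/4) = 107.8 K.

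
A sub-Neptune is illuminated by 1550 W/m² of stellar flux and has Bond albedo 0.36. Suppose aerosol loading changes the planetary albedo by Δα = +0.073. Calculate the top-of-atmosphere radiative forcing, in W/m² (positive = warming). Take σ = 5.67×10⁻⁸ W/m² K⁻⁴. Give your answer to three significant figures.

TOA radiative forcing: ΔF = −S·Δα/4 = −1550·(+0.073)/4 = -28.29 W/m².

-28.3 W/m²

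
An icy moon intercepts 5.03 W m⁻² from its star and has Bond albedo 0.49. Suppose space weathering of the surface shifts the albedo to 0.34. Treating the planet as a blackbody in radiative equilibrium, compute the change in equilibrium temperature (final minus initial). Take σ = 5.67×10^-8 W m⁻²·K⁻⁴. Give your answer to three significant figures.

3.86 K

Before: T₁ = [5.030·0.51/(4σ)]^(1/4) = 57.99 K.
With α = 0.34, T₂ = 61.85 K.
Change: 61.85 − 57.99 = 3.861 K.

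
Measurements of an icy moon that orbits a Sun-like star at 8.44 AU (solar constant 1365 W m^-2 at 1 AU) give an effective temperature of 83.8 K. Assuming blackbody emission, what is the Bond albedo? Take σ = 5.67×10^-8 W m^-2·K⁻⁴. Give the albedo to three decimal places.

Flux at the orbit: S = 1365/(8.44)² = 19.16 W m^-2.
From σT⁴ = S(1−α)/4 we invert for α: 1−α = 4σT⁴/S.
4σT⁴ = 4·5.67×10⁻⁸·(83.8)⁴ = 11.18 W m^-2.
1−α = 11.18/19.16 = 0.5837, so α = 0.4163.

0.416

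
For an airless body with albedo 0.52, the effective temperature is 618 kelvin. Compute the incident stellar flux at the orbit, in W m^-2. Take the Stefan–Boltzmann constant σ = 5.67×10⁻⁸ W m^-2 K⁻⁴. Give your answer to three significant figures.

Invert the energy balance for S: S = 4σT⁴/(1−α).
The emitted flux is σT⁴ = 8271 W m^-2.
So S = 4×8271/(1−0.52) = 68920 W m^-2.

68900 W m^-2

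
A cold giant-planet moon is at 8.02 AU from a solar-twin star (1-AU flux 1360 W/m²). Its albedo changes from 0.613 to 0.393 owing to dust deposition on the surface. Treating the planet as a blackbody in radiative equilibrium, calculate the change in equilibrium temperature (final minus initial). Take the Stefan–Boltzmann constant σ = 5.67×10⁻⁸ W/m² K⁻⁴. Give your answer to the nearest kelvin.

By the inverse-square law, S = 1360/8.02² = 21.14 W/m².
Initial: T₁ = [S(1−0.613)/(4σ)]^(1/4) = 77.50 K.
With α = 0.393, T₂ = 86.73 K.
ΔT = T₂ − T₁ = 9.231 K.

9 kelvin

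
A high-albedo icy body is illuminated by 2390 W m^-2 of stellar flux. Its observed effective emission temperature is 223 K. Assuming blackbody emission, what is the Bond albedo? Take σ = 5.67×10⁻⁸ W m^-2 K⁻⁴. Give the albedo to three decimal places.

0.765

From σT⁴ = S(1−α)/4 we invert for α: 1−α = 4σT⁴/S.
4σT⁴ = 4·5.67×10⁻⁸·(223)⁴ = 560.9 W m^-2.
1−α = 560.9/2390 = 0.2347, so α = 0.7653.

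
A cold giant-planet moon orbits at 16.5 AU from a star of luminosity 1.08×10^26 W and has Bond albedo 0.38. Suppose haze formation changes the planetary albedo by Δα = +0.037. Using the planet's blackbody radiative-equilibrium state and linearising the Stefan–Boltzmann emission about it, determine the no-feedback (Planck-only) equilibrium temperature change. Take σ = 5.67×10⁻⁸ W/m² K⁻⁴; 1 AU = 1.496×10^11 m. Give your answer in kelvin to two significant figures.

Orbital distance: d = 16.5 AU = 2.468×10^12 m.
S = L/(4πd²) = 1.411 W/m².
Unperturbed T_e = [1.411·(1−0.38)/(4σ)]^¼ = 44.31 K.
The change in absorbed flux is Δ[S(1−α)/4] = −SΔα/4 = -0.01305 W/m².
The Planck feedback parameter is 4σT_e³ = 0.01974 W/m²/K.
Hence the no-feedback warming is ΔF/(4σT_e³) = -0.661 K.

-0.66 K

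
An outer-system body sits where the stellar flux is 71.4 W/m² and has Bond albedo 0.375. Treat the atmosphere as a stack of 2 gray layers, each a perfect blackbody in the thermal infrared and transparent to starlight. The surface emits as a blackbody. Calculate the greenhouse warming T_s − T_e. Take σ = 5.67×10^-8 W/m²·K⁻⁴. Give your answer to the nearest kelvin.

37 kelvin

The effective emission temperature is T_e = [S(1−α)/(4σ)]^¼ = 118.4 K.
T_s = (N+1)^(1/4)·T_e = 155.9 K.
So the greenhouse effect raises the surface by 155.9 − 118.4 = 37.43 K.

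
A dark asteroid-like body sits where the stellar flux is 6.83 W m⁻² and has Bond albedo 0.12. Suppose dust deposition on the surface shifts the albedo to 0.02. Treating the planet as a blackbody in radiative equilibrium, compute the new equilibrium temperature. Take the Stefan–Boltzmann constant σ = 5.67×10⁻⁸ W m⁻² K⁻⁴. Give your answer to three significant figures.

73.7 K

New equilibrium: T₂ = [(1−0.02)·6.830/(4σ)]^(1/4) = 73.71 K.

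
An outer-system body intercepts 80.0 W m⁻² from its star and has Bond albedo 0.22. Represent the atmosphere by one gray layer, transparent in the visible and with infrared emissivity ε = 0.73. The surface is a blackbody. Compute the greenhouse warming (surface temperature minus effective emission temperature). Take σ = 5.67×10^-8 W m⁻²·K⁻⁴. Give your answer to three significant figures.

The planet radiates to space at T_e = [S(1−α)/(4σ)]^(1/4) = 128.8 K.
For a single slab of emissivity ε, T_s⁴ = 2T_e⁴/(2−ε); thus T_s = 128.8·(1.575)^(1/4) = 144.3 K.
The atmosphere warms the surface by 15.48 K.

15.5 K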